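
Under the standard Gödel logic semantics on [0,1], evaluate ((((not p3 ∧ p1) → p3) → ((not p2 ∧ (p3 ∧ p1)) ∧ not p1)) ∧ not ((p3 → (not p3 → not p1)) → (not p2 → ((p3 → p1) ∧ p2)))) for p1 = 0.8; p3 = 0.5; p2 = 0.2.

not p3: Gödel ¬ of 0.5 = 0 (operand ≠ 0)
(not p3 ∧ p1) = min(0, 0.8) = 0
((not p3 ∧ p1) → p3): 0 ≤ 0.5, so result = 1
not p2: Gödel ¬ of 0.2 = 0 (operand ≠ 0)
(p3 ∧ p1) = min(0.5, 0.8) = 0.5
(not p2 ∧ (p3 ∧ p1)) = min(0, 0.5) = 0
not p1: Gödel ¬ of 0.8 = 0 (operand ≠ 0)
((not p2 ∧ (p3 ∧ p1)) ∧ not p1) = min(0, 0) = 0
(((not p3 ∧ p1) → p3) → ((not p2 ∧ (p3 ∧ p1)) ∧ not p1)): 1 > 0, so result = 0
not p3: Gödel ¬ of 0.5 = 0 (operand ≠ 0)
not p1: Gödel ¬ of 0.8 = 0 (operand ≠ 0)
(not p3 → not p1): 0 ≤ 0, so result = 1
(p3 → (not p3 → not p1)): 0.5 ≤ 1, so result = 1
not p2: Gödel ¬ of 0.2 = 0 (operand ≠ 0)
(p3 → p1): 0.5 ≤ 0.8, so result = 1
((p3 → p1) ∧ p2) = min(1, 0.2) = 0.2
(not p2 → ((p3 → p1) ∧ p2)): 0 ≤ 0.2, so result = 1
((p3 → (not p3 → not p1)) → (not p2 → ((p3 → p1) ∧ p2))): 1 ≤ 1, so result = 1
not ((p3 → (not p3 → not p1)) → (not p2 → ((p3 → p1) ∧ p2))): Gödel ¬ of 1 = 0 (operand ≠ 0)
((((not p3 ∧ p1) → p3) → ((not p2 ∧ (p3 ∧ p1)) ∧ not p1)) ∧ not ((p3 → (not p3 → not p1)) → (not p2 → ((p3 → p1) ∧ p2)))) = min(0, 0) = 0

0.00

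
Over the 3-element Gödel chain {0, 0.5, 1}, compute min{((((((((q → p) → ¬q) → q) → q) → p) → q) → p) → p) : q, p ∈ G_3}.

0.50

The minimum is attained at q = 0, p = 0.5:
  (q → p): 0 ≤ 0.5, so result = 1
  ¬q: Gödel ¬ of 0 = 1 (operand is 0)
  ((q → p) → ¬q): 1 ≤ 1, so result = 1
  (((q → p) → ¬q) → q): 1 > 0, so result = 0
  ((((q → p) → ¬q) → q) → q): 0 ≤ 0, so result = 1
  (((((q → p) → ¬q) → q) → q) → p): 1 > 0.5, so result = 0.5
  ((((((q → p) → ¬q) → q) → q) → p) → q): 0.5 > 0, so result = 0
  (((((((q → p) → ¬q) → q) → q) → p) → q) → p): 0 ≤ 0.5, so result = 1
  ((((((((q → p) → ¬q) → q) → q) → p) → q) → p) → p): 1 > 0.5, so result = 0.5
Checking all 9 assignments confirms none give a value below 0.50.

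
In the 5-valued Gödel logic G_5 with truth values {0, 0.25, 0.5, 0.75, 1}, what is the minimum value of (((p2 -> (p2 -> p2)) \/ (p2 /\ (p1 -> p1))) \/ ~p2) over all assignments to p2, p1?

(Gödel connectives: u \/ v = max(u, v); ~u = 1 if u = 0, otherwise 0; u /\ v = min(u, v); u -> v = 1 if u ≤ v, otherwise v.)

Every assignment gives 1. For instance at p2 = 0, p1 = 0:
  (p2 -> p2): 0 ≤ 0, so result = 1
  (p2 -> (p2 -> p2)): 0 ≤ 1, so result = 1
  (p1 -> p1): 0 ≤ 0, so result = 1
  (p2 /\ (p1 -> p1)) = min(0, 1) = 0
  ((p2 -> (p2 -> p2)) \/ (p2 /\ (p1 -> p1))) = max(1, 0) = 1
  ~p2: Gödel ¬ of 0 = 1 (operand is 0)
  (((p2 -> (p2 -> p2)) \/ (p2 /\ (p1 -> p1))) \/ ~p2) = max(1, 1) = 1
All 25 assignments give value 1 — the formula is a G_5-tautology.

1.00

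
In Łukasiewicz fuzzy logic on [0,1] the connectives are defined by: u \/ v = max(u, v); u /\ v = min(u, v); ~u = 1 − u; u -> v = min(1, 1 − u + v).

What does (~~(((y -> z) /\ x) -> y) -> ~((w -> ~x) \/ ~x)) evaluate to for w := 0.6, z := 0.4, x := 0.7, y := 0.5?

(y -> z): min(1, 1 − 0.5 + 0.4) = 0.9
((y -> z) /\ x) = min(0.9, 0.7) = 0.7
(((y -> z) /\ x) -> y): min(1, 1 − 0.7 + 0.5) = 0.8
~(((y -> z) /\ x) -> y): Łukasiewicz ¬ gives 1 − 0.8 = 0.2
~~(((y -> z) /\ x) -> y): Łukasiewicz ¬ gives 1 − 0.2 = 0.8
~x: Łukasiewicz ¬ gives 1 − 0.7 = 0.3
(w -> ~x): min(1, 1 − 0.6 + 0.3) = 0.7
~x: Łukasiewicz ¬ gives 1 − 0.7 = 0.3
((w -> ~x) \/ ~x) = max(0.7, 0.3) = 0.7
~((w -> ~x) \/ ~x): Łukasiewicz ¬ gives 1 − 0.7 = 0.3
(~~(((y -> z) /\ x) -> y) -> ~((w -> ~x) \/ ~x)): min(1, 1 − 0.8 + 0.3) = 0.5

0.50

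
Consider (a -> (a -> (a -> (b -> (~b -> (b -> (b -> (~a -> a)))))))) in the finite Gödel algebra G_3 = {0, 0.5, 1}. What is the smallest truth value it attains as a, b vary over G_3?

1.00

Every assignment gives 1. For instance at a = 0, b = 0:
  ~b: Gödel ¬ of 0 = 1 (operand is 0)
  ~a: Gödel ¬ of 0 = 1 (operand is 0)
  (~a -> a): 1 > 0, so result = 0
  (b -> (~a -> a)): 0 ≤ 0, so result = 1
  (b -> (b -> (~a -> a))): 0 ≤ 1, so result = 1
  (~b -> (b -> (b -> (~a -> a)))): 1 ≤ 1, so result = 1
  (b -> (~b -> (b -> (b -> (~a -> a))))): 0 ≤ 1, so result = 1
  (a -> (b -> (~b -> (b -> (b -> (~a -> a)))))): 0 ≤ 1, so result = 1
  (a -> (a -> (b -> (~b -> (b -> (b -> (~a -> a))))))): 0 ≤ 1, so result = 1
  (a -> (a -> (a -> (b -> (~b -> (b -> (b -> (~a -> a)))))))): 0 ≤ 1, so result = 1
All 9 assignments give value 1 — the formula is a G_3-tautology.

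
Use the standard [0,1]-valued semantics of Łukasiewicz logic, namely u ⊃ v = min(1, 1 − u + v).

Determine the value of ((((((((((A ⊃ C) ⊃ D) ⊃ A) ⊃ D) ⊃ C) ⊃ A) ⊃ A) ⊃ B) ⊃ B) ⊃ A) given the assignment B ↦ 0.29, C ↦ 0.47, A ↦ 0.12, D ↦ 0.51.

(A ⊃ C): min(1, 1 − 0.12 + 0.47) = 1
((A ⊃ C) ⊃ D): min(1, 1 − 1 + 0.51) = 0.51
(((A ⊃ C) ⊃ D) ⊃ A): min(1, 1 − 0.51 + 0.12) = 0.61
((((A ⊃ C) ⊃ D) ⊃ A) ⊃ D): min(1, 1 − 0.61 + 0.51) = 0.9
(((((A ⊃ C) ⊃ D) ⊃ A) ⊃ D) ⊃ C): min(1, 1 − 0.9 + 0.47) = 0.57
((((((A ⊃ C) ⊃ D) ⊃ A) ⊃ D) ⊃ C) ⊃ A): min(1, 1 − 0.57 + 0.12) = 0.55
(((((((A ⊃ C) ⊃ D) ⊃ A) ⊃ D) ⊃ C) ⊃ A) ⊃ A): min(1, 1 − 0.55 + 0.12) = 0.57
((((((((A ⊃ C) ⊃ D) ⊃ A) ⊃ D) ⊃ C) ⊃ A) ⊃ A) ⊃ B): min(1, 1 − 0.57 + 0.29) = 0.72
(((((((((A ⊃ C) ⊃ D) ⊃ A) ⊃ D) ⊃ C) ⊃ A) ⊃ A) ⊃ B) ⊃ B): min(1, 1 − 0.72 + 0.29) = 0.57
((((((((((A ⊃ C) ⊃ D) ⊃ A) ⊃ D) ⊃ C) ⊃ A) ⊃ A) ⊃ B) ⊃ B) ⊃ A): min(1, 1 − 0.57 + 0.12) = 0.55

0.55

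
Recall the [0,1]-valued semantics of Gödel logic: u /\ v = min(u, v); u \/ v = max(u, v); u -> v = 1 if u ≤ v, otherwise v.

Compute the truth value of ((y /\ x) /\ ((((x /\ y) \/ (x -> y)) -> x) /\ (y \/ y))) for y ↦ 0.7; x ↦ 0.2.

(y /\ x) = min(0.7, 0.2) = 0.2
(x /\ y) = min(0.2, 0.7) = 0.2
(x -> y): 0.2 ≤ 0.7, so result = 1
((x /\ y) \/ (x -> y)) = max(0.2, 1) = 1
(((x /\ y) \/ (x -> y)) -> x): 1 > 0.2, so result = 0.2
(y \/ y) = max(0.7, 0.7) = 0.7
((((x /\ y) \/ (x -> y)) -> x) /\ (y \/ y)) = min(0.2, 0.7) = 0.2
((y /\ x) /\ ((((x /\ y) \/ (x -> y)) -> x) /\ (y \/ y))) = min(0.2, 0.2) = 0.2

0.20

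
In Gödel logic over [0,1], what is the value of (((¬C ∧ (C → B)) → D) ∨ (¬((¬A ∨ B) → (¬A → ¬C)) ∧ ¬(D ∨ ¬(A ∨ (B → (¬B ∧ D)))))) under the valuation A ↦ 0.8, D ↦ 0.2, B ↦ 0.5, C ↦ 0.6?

¬C: Gödel ¬ of 0.6 = 0 (operand ≠ 0)
(C → B): 0.6 > 0.5, so result = 0.5
(¬C ∧ (C → B)) = min(0, 0.5) = 0
((¬C ∧ (C → B)) → D): 0 ≤ 0.2, so result = 1
¬A: Gödel ¬ of 0.8 = 0 (operand ≠ 0)
(¬A ∨ B) = max(0, 0.5) = 0.5
¬A: Gödel ¬ of 0.8 = 0 (operand ≠ 0)
¬C: Gödel ¬ of 0.6 = 0 (operand ≠ 0)
(¬A → ¬C): 0 ≤ 0, so result = 1
((¬A ∨ B) → (¬A → ¬C)): 0.5 ≤ 1, so result = 1
¬((¬A ∨ B) → (¬A → ¬C)): Gödel ¬ of 1 = 0 (operand ≠ 0)
¬B: Gödel ¬ of 0.5 = 0 (operand ≠ 0)
(¬B ∧ D) = min(0, 0.2) = 0
(B → (¬B ∧ D)): 0.5 > 0, so result = 0
(A ∨ (B → (¬B ∧ D))) = max(0.8, 0) = 0.8
¬(A ∨ (B → (¬B ∧ D))): Gödel ¬ of 0.8 = 0 (operand ≠ 0)
(D ∨ ¬(A ∨ (B → (¬B ∧ D)))) = max(0.2, 0) = 0.2
¬(D ∨ ¬(A ∨ (B → (¬B ∧ D)))): Gödel ¬ of 0.2 = 0 (operand ≠ 0)
(¬((¬A ∨ B) → (¬A → ¬C)) ∧ ¬(D ∨ ¬(A ∨ (B → (¬B ∧ D))))) = min(0, 0) = 0
(((¬C ∧ (C → B)) → D) ∨ (¬((¬A ∨ B) → (¬A → ¬C)) ∧ ¬(D ∨ ¬(A ∨ (B → (¬B ∧ D)))))) = max(1, 0) = 1

1.00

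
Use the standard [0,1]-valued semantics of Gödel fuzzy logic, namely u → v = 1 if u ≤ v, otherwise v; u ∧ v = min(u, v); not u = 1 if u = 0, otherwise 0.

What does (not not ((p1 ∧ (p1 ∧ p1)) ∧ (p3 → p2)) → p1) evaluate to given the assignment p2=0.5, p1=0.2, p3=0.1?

(p1 ∧ p1) = min(0.2, 0.2) = 0.2
(p1 ∧ (p1 ∧ p1)) = min(0.2, 0.2) = 0.2
(p3 → p2): 0.1 ≤ 0.5, so result = 1
((p1 ∧ (p1 ∧ p1)) ∧ (p3 → p2)) = min(0.2, 1) = 0.2
not ((p1 ∧ (p1 ∧ p1)) ∧ (p3 → p2)): Gödel ¬ of 0.2 = 0 (operand ≠ 0)
not not ((p1 ∧ (p1 ∧ p1)) ∧ (p3 → p2)): Gödel ¬ of 0 = 1 (operand is 0)
(not not ((p1 ∧ (p1 ∧ p1)) ∧ (p3 → p2)) → p1): 1 > 0.2, so result = 0.2

0.20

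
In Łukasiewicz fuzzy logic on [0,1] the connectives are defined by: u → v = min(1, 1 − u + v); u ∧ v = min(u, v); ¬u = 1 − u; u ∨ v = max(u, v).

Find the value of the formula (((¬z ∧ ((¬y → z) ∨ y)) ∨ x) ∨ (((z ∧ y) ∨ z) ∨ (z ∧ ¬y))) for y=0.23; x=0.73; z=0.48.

¬z: Łukasiewicz ¬ gives 1 − 0.48 = 0.52
¬y: Łukasiewicz ¬ gives 1 − 0.23 = 0.77
(¬y → z): min(1, 1 − 0.77 + 0.48) = 0.71
((¬y → z) ∨ y) = max(0.71, 0.23) = 0.71
(¬z ∧ ((¬y → z) ∨ y)) = min(0.52, 0.71) = 0.52
((¬z ∧ ((¬y → z) ∨ y)) ∨ x) = max(0.52, 0.73) = 0.73
(z ∧ y) = min(0.48, 0.23) = 0.23
((z ∧ y) ∨ z) = max(0.23, 0.48) = 0.48
¬y: Łukasiewicz ¬ gives 1 − 0.23 = 0.77
(z ∧ ¬y) = min(0.48, 0.77) = 0.48
(((z ∧ y) ∨ z) ∨ (z ∧ ¬y)) = max(0.48, 0.48) = 0.48
(((¬z ∧ ((¬y → z) ∨ y)) ∨ x) ∨ (((z ∧ y) ∨ z) ∨ (z ∧ ¬y))) = max(0.73, 0.48) = 0.73

0.73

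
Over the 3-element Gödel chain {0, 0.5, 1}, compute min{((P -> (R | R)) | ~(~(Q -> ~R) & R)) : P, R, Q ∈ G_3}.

0.50

The minimum is attained at P = 1, R = 0.5, Q = 0.5:
  (R | R) = max(0.5, 0.5) = 0.5
  (P -> (R | R)): 1 > 0.5, so result = 0.5
  ~R: Gödel ¬ of 0.5 = 0 (operand ≠ 0)
  (Q -> ~R): 0.5 > 0, so result = 0
  ~(Q -> ~R): Gödel ¬ of 0 = 1 (operand is 0)
  (~(Q -> ~R) & R) = min(1, 0.5) = 0.5
  ~(~(Q -> ~R) & R): Gödel ¬ of 0.5 = 0 (operand ≠ 0)
  ((P -> (R | R)) | ~(~(Q -> ~R) & R)) = max(0.5, 0) = 0.5
Checking all 27 assignments confirms none give a value below 0.50.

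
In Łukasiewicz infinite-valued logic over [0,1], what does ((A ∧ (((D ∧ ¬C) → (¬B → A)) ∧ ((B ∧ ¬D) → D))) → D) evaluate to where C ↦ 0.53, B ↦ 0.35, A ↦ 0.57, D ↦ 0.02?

0.45

¬C: Łukasiewicz ¬ gives 1 − 0.53 = 0.47
(D ∧ ¬C) = min(0.02, 0.47) = 0.02
¬B: Łukasiewicz ¬ gives 1 − 0.35 = 0.65
(¬B → A): min(1, 1 − 0.65 + 0.57) = 0.92
((D ∧ ¬C) → (¬B → A)): min(1, 1 − 0.02 + 0.92) = 1
¬D: Łukasiewicz ¬ gives 1 − 0.02 = 0.98
(B ∧ ¬D) = min(0.35, 0.98) = 0.35
((B ∧ ¬D) → D): min(1, 1 − 0.35 + 0.02) = 0.67
(((D ∧ ¬C) → (¬B → A)) ∧ ((B ∧ ¬D) → D)) = min(1, 0.67) = 0.67
(A ∧ (((D ∧ ¬C) → (¬B → A)) ∧ ((B ∧ ¬D) → D))) = min(0.57, 0.67) = 0.57
((A ∧ (((D ∧ ¬C) → (¬B → A)) ∧ ((B ∧ ¬D) → D))) → D): min(1, 1 − 0.57 + 0.02) = 0.45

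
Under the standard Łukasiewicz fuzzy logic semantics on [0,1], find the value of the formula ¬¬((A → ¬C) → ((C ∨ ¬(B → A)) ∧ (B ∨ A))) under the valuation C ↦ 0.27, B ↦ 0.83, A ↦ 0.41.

¬C: Łukasiewicz ¬ gives 1 − 0.27 = 0.73
(A → ¬C): min(1, 1 − 0.41 + 0.73) = 1
(B → A): min(1, 1 − 0.83 + 0.41) = 0.58
¬(B → A): Łukasiewicz ¬ gives 1 − 0.58 = 0.42
(C ∨ ¬(B → A)) = max(0.27, 0.42) = 0.42
(B ∨ A) = max(0.83, 0.41) = 0.83
((C ∨ ¬(B → A)) ∧ (B ∨ A)) = min(0.42, 0.83) = 0.42
((A → ¬C) → ((C ∨ ¬(B → A)) ∧ (B ∨ A))): min(1, 1 − 1 + 0.42) = 0.42
¬((A → ¬C) → ((C ∨ ¬(B → A)) ∧ (B ∨ A))): Łukasiewicz ¬ gives 1 − 0.42 = 0.58
¬¬((A → ¬C) → ((C ∨ ¬(B → A)) ∧ (B ∨ A))): Łukasiewicz ¬ gives 1 − 0.58 = 0.42

0.42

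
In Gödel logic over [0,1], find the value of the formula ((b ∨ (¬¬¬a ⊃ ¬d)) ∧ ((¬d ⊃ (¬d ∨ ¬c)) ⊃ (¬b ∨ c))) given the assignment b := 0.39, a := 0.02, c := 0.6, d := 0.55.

¬a: Gödel ¬ of 0.02 = 0 (operand ≠ 0)
¬¬a: Gödel ¬ of 0 = 1 (operand is 0)
¬¬¬a: Gödel ¬ of 1 = 0 (operand ≠ 0)
¬d: Gödel ¬ of 0.55 = 0 (operand ≠ 0)
(¬¬¬a ⊃ ¬d): 0 ≤ 0, so result = 1
(b ∨ (¬¬¬a ⊃ ¬d)) = max(0.39, 1) = 1
¬d: Gödel ¬ of 0.55 = 0 (operand ≠ 0)
¬d: Gödel ¬ of 0.55 = 0 (operand ≠ 0)
¬c: Gödel ¬ of 0.6 = 0 (operand ≠ 0)
(¬d ∨ ¬c) = max(0, 0) = 0
(¬d ⊃ (¬d ∨ ¬c)): 0 ≤ 0, so result = 1
¬b: Gödel ¬ of 0.39 = 0 (operand ≠ 0)
(¬b ∨ c) = max(0, 0.6) = 0.6
((¬d ⊃ (¬d ∨ ¬c)) ⊃ (¬b ∨ c)): 1 > 0.6, so result = 0.6
((b ∨ (¬¬¬a ⊃ ¬d)) ∧ ((¬d ⊃ (¬d ∨ ¬c)) ⊃ (¬b ∨ c))) = min(1, 0.6) = 0.6

0.60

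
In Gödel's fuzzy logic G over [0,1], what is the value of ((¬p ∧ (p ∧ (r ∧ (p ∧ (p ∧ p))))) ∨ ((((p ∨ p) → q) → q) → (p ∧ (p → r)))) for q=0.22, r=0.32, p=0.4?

¬p: Gödel ¬ of 0.4 = 0 (operand ≠ 0)
(p ∧ p) = min(0.4, 0.4) = 0.4
(p ∧ (p ∧ p)) = min(0.4, 0.4) = 0.4
(r ∧ (p ∧ (p ∧ p))) = min(0.32, 0.4) = 0.32
(p ∧ (r ∧ (p ∧ (p ∧ p)))) = min(0.4, 0.32) = 0.32
(¬p ∧ (p ∧ (r ∧ (p ∧ (p ∧ p))))) = min(0, 0.32) = 0
(p ∨ p) = max(0.4, 0.4) = 0.4
((p ∨ p) → q): 0.4 > 0.22, so result = 0.22
(((p ∨ p) → q) → q): 0.22 ≤ 0.22, so result = 1
(p → r): 0.4 > 0.32, so result = 0.32
(p ∧ (p → r)) = min(0.4, 0.32) = 0.32
((((p ∨ p) → q) → q) → (p ∧ (p → r))): 1 > 0.32, so result = 0.32
((¬p ∧ (p ∧ (r ∧ (p ∧ (p ∧ p))))) ∨ ((((p ∨ p) → q) → q) → (p ∧ (p → r)))) = max(0, 0.32) = 0.32

0.32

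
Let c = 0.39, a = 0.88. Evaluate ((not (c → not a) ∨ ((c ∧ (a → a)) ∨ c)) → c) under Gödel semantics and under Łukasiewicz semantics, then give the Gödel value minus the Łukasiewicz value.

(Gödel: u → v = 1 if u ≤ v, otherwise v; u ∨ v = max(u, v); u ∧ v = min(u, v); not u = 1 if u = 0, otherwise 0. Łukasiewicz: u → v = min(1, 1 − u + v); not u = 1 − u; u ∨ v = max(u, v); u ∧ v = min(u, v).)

Gödel evaluation:
  not a: Gödel ¬ of 0.88 = 0 (operand ≠ 0)
  (c → not a): 0.39 > 0, so result = 0
  not (c → not a): Gödel ¬ of 0 = 1 (operand is 0)
  (a → a): 0.88 ≤ 0.88, so result = 1
  (c ∧ (a → a)) = min(0.39, 1) = 0.39
  ((c ∧ (a → a)) ∨ c) = max(0.39, 0.39) = 0.39
  (not (c → not a) ∨ ((c ∧ (a → a)) ∨ c)) = max(1, 0.39) = 1
  ((not (c → not a) ∨ ((c ∧ (a → a)) ∨ c)) → c): 1 > 0.39, so result = 0.39
  Gödel value = 0.39
Łukasiewicz evaluation:
  not a: Łukasiewicz ¬ gives 1 − 0.88 = 0.12
  (c → not a): min(1, 1 − 0.39 + 0.12) = 0.73
  not (c → not a): Łukasiewicz ¬ gives 1 − 0.73 = 0.27
  (a → a): min(1, 1 − 0.88 + 0.88) = 1
  (c ∧ (a → a)) = min(0.39, 1) = 0.39
  ((c ∧ (a → a)) ∨ c) = max(0.39, 0.39) = 0.39
  (not (c → not a) ∨ ((c ∧ (a → a)) ∨ c)) = max(0.27, 0.39) = 0.39
  ((not (c → not a) ∨ ((c ∧ (a → a)) ∨ c)) → c): min(1, 1 − 0.39 + 0.39) = 1
  Łukasiewicz value = 1
Difference: 0.39 − 1 = -0.61

-0.61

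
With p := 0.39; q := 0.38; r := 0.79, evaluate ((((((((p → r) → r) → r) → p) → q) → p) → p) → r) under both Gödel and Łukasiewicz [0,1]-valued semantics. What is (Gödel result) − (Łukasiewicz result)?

0.20

Gödel evaluation:
  (p → r): 0.39 ≤ 0.79, so result = 1
  ((p → r) → r): 1 > 0.79, so result = 0.79
  (((p → r) → r) → r): 0.79 ≤ 0.79, so result = 1
  ((((p → r) → r) → r) → p): 1 > 0.39, so result = 0.39
  (((((p → r) → r) → r) → p) → q): 0.39 > 0.38, so result = 0.38
  ((((((p → r) → r) → r) → p) → q) → p): 0.38 ≤ 0.39, so result = 1
  (((((((p → r) → r) → r) → p) → q) → p) → p): 1 > 0.39, so result = 0.39
  ((((((((p → r) → r) → r) → p) → q) → p) → p) → r): 0.39 ≤ 0.79, so result = 1
  Gödel value = 1
Łukasiewicz evaluation:
  (p → r): min(1, 1 − 0.39 + 0.79) = 1
  ((p → r) → r): min(1, 1 − 1 + 0.79) = 0.79
  (((p → r) → r) → r): min(1, 1 − 0.79 + 0.79) = 1
  ((((p → r) → r) → r) → p): min(1, 1 − 1 + 0.39) = 0.39
  (((((p → r) → r) → r) → p) → q): min(1, 1 − 0.39 + 0.38) = 0.99
  ((((((p → r) → r) → r) → p) → q) → p): min(1, 1 − 0.99 + 0.39) = 0.4
  (((((((p → r) → r) → r) → p) → q) → p) → p): min(1, 1 − 0.4 + 0.39) = 0.99
  ((((((((p → r) → r) → r) → p) → q) → p) → p) → r): min(1, 1 − 0.99 + 0.79) = 0.8
  Łukasiewicz value = 0.8
Difference: 1 − 0.8 = 0.20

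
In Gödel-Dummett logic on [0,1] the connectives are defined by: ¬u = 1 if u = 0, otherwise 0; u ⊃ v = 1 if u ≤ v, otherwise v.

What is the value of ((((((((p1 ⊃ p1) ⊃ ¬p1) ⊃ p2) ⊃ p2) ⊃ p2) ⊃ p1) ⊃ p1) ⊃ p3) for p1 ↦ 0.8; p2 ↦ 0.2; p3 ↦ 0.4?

(p1 ⊃ p1): 0.8 ≤ 0.8, so result = 1
¬p1: Gödel ¬ of 0.8 = 0 (operand ≠ 0)
((p1 ⊃ p1) ⊃ ¬p1): 1 > 0, so result = 0
(((p1 ⊃ p1) ⊃ ¬p1) ⊃ p2): 0 ≤ 0.2, so result = 1
((((p1 ⊃ p1) ⊃ ¬p1) ⊃ p2) ⊃ p2): 1 > 0.2, so result = 0.2
(((((p1 ⊃ p1) ⊃ ¬p1) ⊃ p2) ⊃ p2) ⊃ p2): 0.2 ≤ 0.2, so result = 1
((((((p1 ⊃ p1) ⊃ ¬p1) ⊃ p2) ⊃ p2) ⊃ p2) ⊃ p1): 1 > 0.8, so result = 0.8
(((((((p1 ⊃ p1) ⊃ ¬p1) ⊃ p2) ⊃ p2) ⊃ p2) ⊃ p1) ⊃ p1): 0.8 ≤ 0.8, so result = 1
((((((((p1 ⊃ p1) ⊃ ¬p1) ⊃ p2) ⊃ p2) ⊃ p2) ⊃ p1) ⊃ p1) ⊃ p3): 1 > 0.4, so result = 0.4

0.40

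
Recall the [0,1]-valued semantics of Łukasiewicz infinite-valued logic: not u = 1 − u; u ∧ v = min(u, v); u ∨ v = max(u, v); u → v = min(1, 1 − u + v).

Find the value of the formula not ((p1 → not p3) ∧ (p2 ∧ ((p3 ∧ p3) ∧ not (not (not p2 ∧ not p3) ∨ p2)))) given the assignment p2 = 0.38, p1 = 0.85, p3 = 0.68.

not p3: Łukasiewicz ¬ gives 1 − 0.68 = 0.32
(p1 → not p3): min(1, 1 − 0.85 + 0.32) = 0.47
(p3 ∧ p3) = min(0.68, 0.68) = 0.68
not p2: Łukasiewicz ¬ gives 1 − 0.38 = 0.62
not p3: Łukasiewicz ¬ gives 1 − 0.68 = 0.32
(not p2 ∧ not p3) = min(0.62, 0.32) = 0.32
not (not p2 ∧ not p3): Łukasiewicz ¬ gives 1 − 0.32 = 0.68
(not (not p2 ∧ not p3) ∨ p2) = max(0.68, 0.38) = 0.68
not (not (not p2 ∧ not p3) ∨ p2): Łukasiewicz ¬ gives 1 − 0.68 = 0.32
((p3 ∧ p3) ∧ not (not (not p2 ∧ not p3) ∨ p2)) = min(0.68, 0.32) = 0.32
(p2 ∧ ((p3 ∧ p3) ∧ not (not (not p2 ∧ not p3) ∨ p2))) = min(0.38, 0.32) = 0.32
((p1 → not p3) ∧ (p2 ∧ ((p3 ∧ p3) ∧ not (not (not p2 ∧ not p3) ∨ p2)))) = min(0.47, 0.32) = 0.32
not ((p1 → not p3) ∧ (p2 ∧ ((p3 ∧ p3) ∧ not (not (not p2 ∧ not p3) ∨ p2)))): Łukasiewicz ¬ gives 1 − 0.32 = 0.68

0.68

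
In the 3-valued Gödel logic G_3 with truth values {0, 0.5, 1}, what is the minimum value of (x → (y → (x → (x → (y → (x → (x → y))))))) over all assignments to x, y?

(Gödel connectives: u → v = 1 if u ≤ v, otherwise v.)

Every assignment gives 1. For instance at x = 0, y = 0:
  (x → y): 0 ≤ 0, so result = 1
  (x → (x → y)): 0 ≤ 1, so result = 1
  (y → (x → (x → y))): 0 ≤ 1, so result = 1
  (x → (y → (x → (x → y)))): 0 ≤ 1, so result = 1
  (x → (x → (y → (x → (x → y))))): 0 ≤ 1, so result = 1
  (y → (x → (x → (y → (x → (x → y)))))): 0 ≤ 1, so result = 1
  (x → (y → (x → (x → (y → (x → (x → y))))))): 0 ≤ 1, so result = 1
All 9 assignments give value 1 — the formula is a G_3-tautology.

1.00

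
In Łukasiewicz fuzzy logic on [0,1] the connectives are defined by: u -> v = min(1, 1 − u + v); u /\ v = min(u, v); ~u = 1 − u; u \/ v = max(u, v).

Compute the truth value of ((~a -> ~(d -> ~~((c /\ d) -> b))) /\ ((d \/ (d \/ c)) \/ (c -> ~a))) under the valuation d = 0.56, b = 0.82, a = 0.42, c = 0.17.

~a: Łukasiewicz ¬ gives 1 − 0.42 = 0.58
(c /\ d) = min(0.17, 0.56) = 0.17
((c /\ d) -> b): min(1, 1 − 0.17 + 0.82) = 1
~((c /\ d) -> b): Łukasiewicz ¬ gives 1 − 1 = 0
~~((c /\ d) -> b): Łukasiewicz ¬ gives 1 − 0 = 1
(d -> ~~((c /\ d) -> b)): min(1, 1 − 0.56 + 1) = 1
~(d -> ~~((c /\ d) -> b)): Łukasiewicz ¬ gives 1 − 1 = 0
(~a -> ~(d -> ~~((c /\ d) -> b))): min(1, 1 − 0.58 + 0) = 0.42
(d \/ c) = max(0.56, 0.17) = 0.56
(d \/ (d \/ c)) = max(0.56, 0.56) = 0.56
~a: Łukasiewicz ¬ gives 1 − 0.42 = 0.58
(c -> ~a): min(1, 1 − 0.17 + 0.58) = 1
((d \/ (d \/ c)) \/ (c -> ~a)) = max(0.56, 1) = 1
((~a -> ~(d -> ~~((c /\ d) -> b))) /\ ((d \/ (d \/ c)) \/ (c -> ~a))) = min(0.42, 1) = 0.42

0.42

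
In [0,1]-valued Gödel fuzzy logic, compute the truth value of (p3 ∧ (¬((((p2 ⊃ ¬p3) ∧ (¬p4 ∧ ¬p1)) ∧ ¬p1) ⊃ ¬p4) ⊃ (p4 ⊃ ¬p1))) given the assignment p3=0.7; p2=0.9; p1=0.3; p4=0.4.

0.70

¬p3: Gödel ¬ of 0.7 = 0 (operand ≠ 0)
(p2 ⊃ ¬p3): 0.9 > 0, so result = 0
¬p4: Gödel ¬ of 0.4 = 0 (operand ≠ 0)
¬p1: Gödel ¬ of 0.3 = 0 (operand ≠ 0)
(¬p4 ∧ ¬p1) = min(0, 0) = 0
((p2 ⊃ ¬p3) ∧ (¬p4 ∧ ¬p1)) = min(0, 0) = 0
¬p1: Gödel ¬ of 0.3 = 0 (operand ≠ 0)
(((p2 ⊃ ¬p3) ∧ (¬p4 ∧ ¬p1)) ∧ ¬p1) = min(0, 0) = 0
¬p4: Gödel ¬ of 0.4 = 0 (operand ≠ 0)
((((p2 ⊃ ¬p3) ∧ (¬p4 ∧ ¬p1)) ∧ ¬p1) ⊃ ¬p4): 0 ≤ 0, so result = 1
¬((((p2 ⊃ ¬p3) ∧ (¬p4 ∧ ¬p1)) ∧ ¬p1) ⊃ ¬p4): Gödel ¬ of 1 = 0 (operand ≠ 0)
¬p1: Gödel ¬ of 0.3 = 0 (operand ≠ 0)
(p4 ⊃ ¬p1): 0.4 > 0, so result = 0
(¬((((p2 ⊃ ¬p3) ∧ (¬p4 ∧ ¬p1)) ∧ ¬p1) ⊃ ¬p4) ⊃ (p4 ⊃ ¬p1)): 0 ≤ 0, so result = 1
(p3 ∧ (¬((((p2 ⊃ ¬p3) ∧ (¬p4 ∧ ¬p1)) ∧ ¬p1) ⊃ ¬p4) ⊃ (p4 ⊃ ¬p1))) = min(0.7, 1) = 0.7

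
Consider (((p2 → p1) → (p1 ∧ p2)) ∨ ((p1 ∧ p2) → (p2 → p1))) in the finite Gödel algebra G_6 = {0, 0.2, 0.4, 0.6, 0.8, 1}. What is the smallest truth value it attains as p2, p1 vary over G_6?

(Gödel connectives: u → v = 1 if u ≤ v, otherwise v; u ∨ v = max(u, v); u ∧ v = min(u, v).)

Every assignment gives 1. For instance at p2 = 0, p1 = 0:
  (p2 → p1): 0 ≤ 0, so result = 1
  (p1 ∧ p2) = min(0, 0) = 0
  ((p2 → p1) → (p1 ∧ p2)): 1 > 0, so result = 0
  (p1 ∧ p2) = min(0, 0) = 0
  (p2 → p1): 0 ≤ 0, so result = 1
  ((p1 ∧ p2) → (p2 → p1)): 0 ≤ 1, so result = 1
  (((p2 → p1) → (p1 ∧ p2)) ∨ ((p1 ∧ p2) → (p2 → p1))) = max(0, 1) = 1
All 36 assignments give value 1 — the formula is a G_6-tautology.

1.00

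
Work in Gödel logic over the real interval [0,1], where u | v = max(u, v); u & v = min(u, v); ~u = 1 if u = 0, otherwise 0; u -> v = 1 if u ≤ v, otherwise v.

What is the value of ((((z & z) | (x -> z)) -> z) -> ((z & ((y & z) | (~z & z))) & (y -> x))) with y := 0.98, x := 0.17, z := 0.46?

(z & z) = min(0.46, 0.46) = 0.46
(x -> z): 0.17 ≤ 0.46, so result = 1
((z & z) | (x -> z)) = max(0.46, 1) = 1
(((z & z) | (x -> z)) -> z): 1 > 0.46, so result = 0.46
(y & z) = min(0.98, 0.46) = 0.46
~z: Gödel ¬ of 0.46 = 0 (operand ≠ 0)
(~z & z) = min(0, 0.46) = 0
((y & z) | (~z & z)) = max(0.46, 0) = 0.46
(z & ((y & z) | (~z & z))) = min(0.46, 0.46) = 0.46
(y -> x): 0.98 > 0.17, so result = 0.17
((z & ((y & z) | (~z & z))) & (y -> x)) = min(0.46, 0.17) = 0.17
((((z & z) | (x -> z)) -> z) -> ((z & ((y & z) | (~z & z))) & (y -> x))): 0.46 > 0.17, so result = 0.17

0.17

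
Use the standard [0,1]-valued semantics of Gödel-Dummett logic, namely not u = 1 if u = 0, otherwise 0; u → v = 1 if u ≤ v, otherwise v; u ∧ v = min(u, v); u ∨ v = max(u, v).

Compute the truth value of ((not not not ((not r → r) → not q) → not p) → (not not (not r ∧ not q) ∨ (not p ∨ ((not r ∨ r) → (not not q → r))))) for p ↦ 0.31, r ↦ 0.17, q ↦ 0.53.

not r: Gödel ¬ of 0.17 = 0 (operand ≠ 0)
(not r → r): 0 ≤ 0.17, so result = 1
not q: Gödel ¬ of 0.53 = 0 (operand ≠ 0)
((not r → r) → not q): 1 > 0, so result = 0
not ((not r → r) → not q): Gödel ¬ of 0 = 1 (operand is 0)
not not ((not r → r) → not q): Gödel ¬ of 1 = 0 (operand ≠ 0)
not not not ((not r → r) → not q): Gödel ¬ of 0 = 1 (operand is 0)
not p: Gödel ¬ of 0.31 = 0 (operand ≠ 0)
(not not not ((not r → r) → not q) → not p): 1 > 0, so result = 0
not r: Gödel ¬ of 0.17 = 0 (operand ≠ 0)
not q: Gödel ¬ of 0.53 = 0 (operand ≠ 0)
(not r ∧ not q) = min(0, 0) = 0
not (not r ∧ not q): Gödel ¬ of 0 = 1 (operand is 0)
not not (not r ∧ not q): Gödel ¬ of 1 = 0 (operand ≠ 0)
not p: Gödel ¬ of 0.31 = 0 (operand ≠ 0)
not r: Gödel ¬ of 0.17 = 0 (operand ≠ 0)
(not r ∨ r) = max(0, 0.17) = 0.17
not q: Gödel ¬ of 0.53 = 0 (operand ≠ 0)
not not q: Gödel ¬ of 0 = 1 (operand is 0)
(not not q → r): 1 > 0.17, so result = 0.17
((not r ∨ r) → (not not q → r)): 0.17 ≤ 0.17, so result = 1
(not p ∨ ((not r ∨ r) → (not not q → r))) = max(0, 1) = 1
(not not (not r ∧ not q) ∨ (not p ∨ ((not r ∨ r) → (not not q → r)))) = max(0, 1) = 1
((not not not ((not r → r) → not q) → not p) → (not not (not r ∧ not q) ∨ (not p ∨ ((not r ∨ r) → (not not q → r))))): 0 ≤ 1, so result = 1

1.00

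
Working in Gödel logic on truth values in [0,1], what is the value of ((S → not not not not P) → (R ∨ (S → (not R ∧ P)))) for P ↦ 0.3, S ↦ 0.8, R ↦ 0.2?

0.20

not P: Gödel ¬ of 0.3 = 0 (operand ≠ 0)
not not P: Gödel ¬ of 0 = 1 (operand is 0)
not not not P: Gödel ¬ of 1 = 0 (operand ≠ 0)
not not not not P: Gödel ¬ of 0 = 1 (operand is 0)
(S → not not not not P): 0.8 ≤ 1, so result = 1
not R: Gödel ¬ of 0.2 = 0 (operand ≠ 0)
(not R ∧ P) = min(0, 0.3) = 0
(S → (not R ∧ P)): 0.8 > 0, so result = 0
(R ∨ (S → (not R ∧ P))) = max(0.2, 0) = 0.2
((S → not not not not P) → (R ∨ (S → (not R ∧ P)))): 1 > 0.2, so result = 0.2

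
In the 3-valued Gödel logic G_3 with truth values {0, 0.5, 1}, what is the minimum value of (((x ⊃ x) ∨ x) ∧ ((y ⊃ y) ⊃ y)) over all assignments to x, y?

0.00

The minimum is attained at x = 0, y = 0:
  (x ⊃ x): 0 ≤ 0, so result = 1
  ((x ⊃ x) ∨ x) = max(1, 0) = 1
  (y ⊃ y): 0 ≤ 0, so result = 1
  ((y ⊃ y) ⊃ y): 1 > 0, so result = 0
  (((x ⊃ x) ∨ x) ∧ ((y ⊃ y) ⊃ y)) = min(1, 0) = 0
Checking all 9 assignments confirms none give a value below 0.00.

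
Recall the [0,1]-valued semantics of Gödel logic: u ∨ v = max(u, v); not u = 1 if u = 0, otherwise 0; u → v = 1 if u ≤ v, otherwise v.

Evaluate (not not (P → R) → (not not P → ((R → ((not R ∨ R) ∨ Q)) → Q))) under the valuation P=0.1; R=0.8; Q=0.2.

(P → R): 0.1 ≤ 0.8, so result = 1
not (P → R): Gödel ¬ of 1 = 0 (operand ≠ 0)
not not (P → R): Gödel ¬ of 0 = 1 (operand is 0)
not P: Gödel ¬ of 0.1 = 0 (operand ≠ 0)
not not P: Gödel ¬ of 0 = 1 (operand is 0)
not R: Gödel ¬ of 0.8 = 0 (operand ≠ 0)
(not R ∨ R) = max(0, 0.8) = 0.8
((not R ∨ R) ∨ Q) = max(0.8, 0.2) = 0.8
(R → ((not R ∨ R) ∨ Q)): 0.8 ≤ 0.8, so result = 1
((R → ((not R ∨ R) ∨ Q)) → Q): 1 > 0.2, so result = 0.2
(not not P → ((R → ((not R ∨ R) ∨ Q)) → Q)): 1 > 0.2, so result = 0.2
(not not (P → R) → (not not P → ((R → ((not R ∨ R) ∨ Q)) → Q))): 1 > 0.2, so result = 0.2

0.20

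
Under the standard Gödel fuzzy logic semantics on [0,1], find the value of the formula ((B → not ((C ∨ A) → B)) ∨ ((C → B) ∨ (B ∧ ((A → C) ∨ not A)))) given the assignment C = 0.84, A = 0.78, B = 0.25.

0.25

(C ∨ A) = max(0.84, 0.78) = 0.84
((C ∨ A) → B): 0.84 > 0.25, so result = 0.25
not ((C ∨ A) → B): Gödel ¬ of 0.25 = 0 (operand ≠ 0)
(B → not ((C ∨ A) → B)): 0.25 > 0, so result = 0
(C → B): 0.84 > 0.25, so result = 0.25
(A → C): 0.78 ≤ 0.84, so result = 1
not A: Gödel ¬ of 0.78 = 0 (operand ≠ 0)
((A → C) ∨ not A) = max(1, 0) = 1
(B ∧ ((A → C) ∨ not A)) = min(0.25, 1) = 0.25
((C → B) ∨ (B ∧ ((A → C) ∨ not A))) = max(0.25, 0.25) = 0.25
((B → not ((C ∨ A) → B)) ∨ ((C → B) ∨ (B ∧ ((A → C) ∨ not A)))) = max(0, 0.25) = 0.25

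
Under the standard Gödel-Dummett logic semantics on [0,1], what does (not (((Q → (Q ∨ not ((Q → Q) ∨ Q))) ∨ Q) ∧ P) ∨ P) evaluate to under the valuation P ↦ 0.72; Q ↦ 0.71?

0.72

(Q → Q): 0.71 ≤ 0.71, so result = 1
((Q → Q) ∨ Q) = max(1, 0.71) = 1
not ((Q → Q) ∨ Q): Gödel ¬ of 1 = 0 (operand ≠ 0)
(Q ∨ not ((Q → Q) ∨ Q)) = max(0.71, 0) = 0.71
(Q → (Q ∨ not ((Q → Q) ∨ Q))): 0.71 ≤ 0.71, so result = 1
((Q → (Q ∨ not ((Q → Q) ∨ Q))) ∨ Q) = max(1, 0.71) = 1
(((Q → (Q ∨ not ((Q → Q) ∨ Q))) ∨ Q) ∧ P) = min(1, 0.72) = 0.72
not (((Q → (Q ∨ not ((Q → Q) ∨ Q))) ∨ Q) ∧ P): Gödel ¬ of 0.72 = 0 (operand ≠ 0)
(not (((Q → (Q ∨ not ((Q → Q) ∨ Q))) ∨ Q) ∧ P) ∨ P) = max(0, 0.72) = 0.72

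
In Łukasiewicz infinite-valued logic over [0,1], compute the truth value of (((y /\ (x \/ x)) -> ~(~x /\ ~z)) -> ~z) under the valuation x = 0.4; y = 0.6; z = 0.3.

0.70

(x \/ x) = max(0.4, 0.4) = 0.4
(y /\ (x \/ x)) = min(0.6, 0.4) = 0.4
~x: Łukasiewicz ¬ gives 1 − 0.4 = 0.6
~z: Łukasiewicz ¬ gives 1 − 0.3 = 0.7
(~x /\ ~z) = min(0.6, 0.7) = 0.6
~(~x /\ ~z): Łukasiewicz ¬ gives 1 − 0.6 = 0.4
((y /\ (x \/ x)) -> ~(~x /\ ~z)): min(1, 1 − 0.4 + 0.4) = 1
~z: Łukasiewicz ¬ gives 1 − 0.3 = 0.7
(((y /\ (x \/ x)) -> ~(~x /\ ~z)) -> ~z): min(1, 1 − 1 + 0.7) = 0.7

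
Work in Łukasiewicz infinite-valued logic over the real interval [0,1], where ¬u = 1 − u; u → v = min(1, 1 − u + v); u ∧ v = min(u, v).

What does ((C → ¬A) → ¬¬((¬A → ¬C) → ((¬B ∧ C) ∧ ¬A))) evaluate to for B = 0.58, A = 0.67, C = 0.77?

¬A: Łukasiewicz ¬ gives 1 − 0.67 = 0.33
(C → ¬A): min(1, 1 − 0.77 + 0.33) = 0.56
¬A: Łukasiewicz ¬ gives 1 − 0.67 = 0.33
¬C: Łukasiewicz ¬ gives 1 − 0.77 = 0.23
(¬A → ¬C): min(1, 1 − 0.33 + 0.23) = 0.9
¬B: Łukasiewicz ¬ gives 1 − 0.58 = 0.42
(¬B ∧ C) = min(0.42, 0.77) = 0.42
¬A: Łukasiewicz ¬ gives 1 − 0.67 = 0.33
((¬B ∧ C) ∧ ¬A) = min(0.42, 0.33) = 0.33
((¬A → ¬C) → ((¬B ∧ C) ∧ ¬A)): min(1, 1 − 0.9 + 0.33) = 0.43
¬((¬A → ¬C) → ((¬B ∧ C) ∧ ¬A)): Łukasiewicz ¬ gives 1 − 0.43 = 0.57
¬¬((¬A → ¬C) → ((¬B ∧ C) ∧ ¬A)): Łukasiewicz ¬ gives 1 − 0.57 = 0.43
((C → ¬A) → ¬¬((¬A → ¬C) → ((¬B ∧ C) ∧ ¬A))): min(1, 1 − 0.56 + 0.43) = 0.87

0.87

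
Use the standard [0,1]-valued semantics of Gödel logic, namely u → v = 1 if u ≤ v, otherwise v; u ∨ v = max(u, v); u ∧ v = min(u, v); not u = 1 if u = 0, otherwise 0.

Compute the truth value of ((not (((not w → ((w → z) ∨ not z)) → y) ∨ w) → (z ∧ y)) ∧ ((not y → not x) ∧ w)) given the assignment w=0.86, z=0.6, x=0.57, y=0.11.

0.86

not w: Gödel ¬ of 0.86 = 0 (operand ≠ 0)
(w → z): 0.86 > 0.6, so result = 0.6
not z: Gödel ¬ of 0.6 = 0 (operand ≠ 0)
((w → z) ∨ not z) = max(0.6, 0) = 0.6
(not w → ((w → z) ∨ not z)): 0 ≤ 0.6, so result = 1
((not w → ((w → z) ∨ not z)) → y): 1 > 0.11, so result = 0.11
(((not w → ((w → z) ∨ not z)) → y) ∨ w) = max(0.11, 0.86) = 0.86
not (((not w → ((w → z) ∨ not z)) → y) ∨ w): Gödel ¬ of 0.86 = 0 (operand ≠ 0)
(z ∧ y) = min(0.6, 0.11) = 0.11
(not (((not w → ((w → z) ∨ not z)) → y) ∨ w) → (z ∧ y)): 0 ≤ 0.11, so result = 1
not y: Gödel ¬ of 0.11 = 0 (operand ≠ 0)
not x: Gödel ¬ of 0.57 = 0 (operand ≠ 0)
(not y → not x): 0 ≤ 0, so result = 1
((not y → not x) ∧ w) = min(1, 0.86) = 0.86
((not (((not w → ((w → z) ∨ not z)) → y) ∨ w) → (z ∧ y)) ∧ ((not y → not x) ∧ w)) = min(1, 0.86) = 0.86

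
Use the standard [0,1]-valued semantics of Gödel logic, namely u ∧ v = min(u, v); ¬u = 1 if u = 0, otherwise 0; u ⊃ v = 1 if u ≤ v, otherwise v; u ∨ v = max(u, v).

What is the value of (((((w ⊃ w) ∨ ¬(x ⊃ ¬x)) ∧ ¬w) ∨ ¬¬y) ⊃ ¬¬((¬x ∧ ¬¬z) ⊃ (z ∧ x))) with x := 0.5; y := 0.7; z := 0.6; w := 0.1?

1.00

(w ⊃ w): 0.1 ≤ 0.1, so result = 1
¬x: Gödel ¬ of 0.5 = 0 (operand ≠ 0)
(x ⊃ ¬x): 0.5 > 0, so result = 0
¬(x ⊃ ¬x): Gödel ¬ of 0 = 1 (operand is 0)
((w ⊃ w) ∨ ¬(x ⊃ ¬x)) = max(1, 1) = 1
¬w: Gödel ¬ of 0.1 = 0 (operand ≠ 0)
(((w ⊃ w) ∨ ¬(x ⊃ ¬x)) ∧ ¬w) = min(1, 0) = 0
¬y: Gödel ¬ of 0.7 = 0 (operand ≠ 0)
¬¬y: Gödel ¬ of 0 = 1 (operand is 0)
((((w ⊃ w) ∨ ¬(x ⊃ ¬x)) ∧ ¬w) ∨ ¬¬y) = max(0, 1) = 1
¬x: Gödel ¬ of 0.5 = 0 (operand ≠ 0)
¬z: Gödel ¬ of 0.6 = 0 (operand ≠ 0)
¬¬z: Gödel ¬ of 0 = 1 (operand is 0)
(¬x ∧ ¬¬z) = min(0, 1) = 0
(z ∧ x) = min(0.6, 0.5) = 0.5
((¬x ∧ ¬¬z) ⊃ (z ∧ x)): 0 ≤ 0.5, so result = 1
¬((¬x ∧ ¬¬z) ⊃ (z ∧ x)): Gödel ¬ of 1 = 0 (operand ≠ 0)
¬¬((¬x ∧ ¬¬z) ⊃ (z ∧ x)): Gödel ¬ of 0 = 1 (operand is 0)
(((((w ⊃ w) ∨ ¬(x ⊃ ¬x)) ∧ ¬w) ∨ ¬¬y) ⊃ ¬¬((¬x ∧ ¬¬z) ⊃ (z ∧ x))): 1 ≤ 1, so result = 1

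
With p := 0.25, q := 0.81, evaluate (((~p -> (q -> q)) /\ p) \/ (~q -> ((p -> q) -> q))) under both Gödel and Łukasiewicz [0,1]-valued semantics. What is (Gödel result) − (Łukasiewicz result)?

0.00

Gödel evaluation:
  ~p: Gödel ¬ of 0.25 = 0 (operand ≠ 0)
  (q -> q): 0.81 ≤ 0.81, so result = 1
  (~p -> (q -> q)): 0 ≤ 1, so result = 1
  ((~p -> (q -> q)) /\ p) = min(1, 0.25) = 0.25
  ~q: Gödel ¬ of 0.81 = 0 (operand ≠ 0)
  (p -> q): 0.25 ≤ 0.81, so result = 1
  ((p -> q) -> q): 1 > 0.81, so result = 0.81
  (~q -> ((p -> q) -> q)): 0 ≤ 0.81, so result = 1
  (((~p -> (q -> q)) /\ p) \/ (~q -> ((p -> q) -> q))) = max(0.25, 1) = 1
  Gödel value = 1
Łukasiewicz evaluation:
  ~p: Łukasiewicz ¬ gives 1 − 0.25 = 0.75
  (q -> q): min(1, 1 − 0.81 + 0.81) = 1
  (~p -> (q -> q)): min(1, 1 − 0.75 + 1) = 1
  ((~p -> (q -> q)) /\ p) = min(1, 0.25) = 0.25
  ~q: Łukasiewicz ¬ gives 1 − 0.81 = 0.19
  (p -> q): min(1, 1 − 0.25 + 0.81) = 1
  ((p -> q) -> q): min(1, 1 − 1 + 0.81) = 0.81
  (~q -> ((p -> q) -> q)): min(1, 1 − 0.19 + 0.81) = 1
  (((~p -> (q -> q)) /\ p) \/ (~q -> ((p -> q) -> q))) = max(0.25, 1) = 1
  Łukasiewicz value = 1
Difference: 1 − 1 = 0.00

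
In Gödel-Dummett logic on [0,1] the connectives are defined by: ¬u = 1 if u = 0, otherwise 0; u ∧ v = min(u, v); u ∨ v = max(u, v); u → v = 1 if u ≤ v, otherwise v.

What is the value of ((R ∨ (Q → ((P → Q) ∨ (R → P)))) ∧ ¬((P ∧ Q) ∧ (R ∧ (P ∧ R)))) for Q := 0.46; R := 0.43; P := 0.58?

(P → Q): 0.58 > 0.46, so result = 0.46
(R → P): 0.43 ≤ 0.58, so result = 1
((P → Q) ∨ (R → P)) = max(0.46, 1) = 1
(Q → ((P → Q) ∨ (R → P))): 0.46 ≤ 1, so result = 1
(R ∨ (Q → ((P → Q) ∨ (R → P)))) = max(0.43, 1) = 1
(P ∧ Q) = min(0.58, 0.46) = 0.46
(P ∧ R) = min(0.58, 0.43) = 0.43
(R ∧ (P ∧ R)) = min(0.43, 0.43) = 0.43
((P ∧ Q) ∧ (R ∧ (P ∧ R))) = min(0.46, 0.43) = 0.43
¬((P ∧ Q) ∧ (R ∧ (P ∧ R))): Gödel ¬ of 0.43 = 0 (operand ≠ 0)
((R ∨ (Q → ((P → Q) ∨ (R → P)))) ∧ ¬((P ∧ Q) ∧ (R ∧ (P ∧ R)))) = min(1, 0) = 0

0.00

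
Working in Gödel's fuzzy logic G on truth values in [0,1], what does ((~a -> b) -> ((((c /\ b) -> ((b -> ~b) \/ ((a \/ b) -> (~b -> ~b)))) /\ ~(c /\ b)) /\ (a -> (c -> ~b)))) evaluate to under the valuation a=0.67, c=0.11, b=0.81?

0.00

~a: Gödel ¬ of 0.67 = 0 (operand ≠ 0)
(~a -> b): 0 ≤ 0.81, so result = 1
(c /\ b) = min(0.11, 0.81) = 0.11
~b: Gödel ¬ of 0.81 = 0 (operand ≠ 0)
(b -> ~b): 0.81 > 0, so result = 0
(a \/ b) = max(0.67, 0.81) = 0.81
~b: Gödel ¬ of 0.81 = 0 (operand ≠ 0)
~b: Gödel ¬ of 0.81 = 0 (operand ≠ 0)
(~b -> ~b): 0 ≤ 0, so result = 1
((a \/ b) -> (~b -> ~b)): 0.81 ≤ 1, so result = 1
((b -> ~b) \/ ((a \/ b) -> (~b -> ~b))) = max(0, 1) = 1
((c /\ b) -> ((b -> ~b) \/ ((a \/ b) -> (~b -> ~b)))): 0.11 ≤ 1, so result = 1
(c /\ b) = min(0.11, 0.81) = 0.11
~(c /\ b): Gödel ¬ of 0.11 = 0 (operand ≠ 0)
(((c /\ b) -> ((b -> ~b) \/ ((a \/ b) -> (~b -> ~b)))) /\ ~(c /\ b)) = min(1, 0) = 0
~b: Gödel ¬ of 0.81 = 0 (operand ≠ 0)
(c -> ~b): 0.11 > 0, so result = 0
(a -> (c -> ~b)): 0.67 > 0, so result = 0
((((c /\ b) -> ((b -> ~b) \/ ((a \/ b) -> (~b -> ~b)))) /\ ~(c /\ b)) /\ (a -> (c -> ~b))) = min(0, 0) = 0
((~a -> b) -> ((((c /\ b) -> ((b -> ~b) \/ ((a \/ b) -> (~b -> ~b)))) /\ ~(c /\ b)) /\ (a -> (c -> ~b)))): 1 > 0, so result = 0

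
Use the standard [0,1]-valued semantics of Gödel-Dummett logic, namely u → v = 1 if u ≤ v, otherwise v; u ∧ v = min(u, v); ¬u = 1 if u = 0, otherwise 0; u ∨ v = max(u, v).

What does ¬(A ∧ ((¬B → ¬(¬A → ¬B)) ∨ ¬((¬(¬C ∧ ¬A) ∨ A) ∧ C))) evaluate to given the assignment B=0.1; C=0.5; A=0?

1.00

¬B: Gödel ¬ of 0.1 = 0 (operand ≠ 0)
¬A: Gödel ¬ of 0 = 1 (operand is 0)
¬B: Gödel ¬ of 0.1 = 0 (operand ≠ 0)
(¬A → ¬B): 1 > 0, so result = 0
¬(¬A → ¬B): Gödel ¬ of 0 = 1 (operand is 0)
(¬B → ¬(¬A → ¬B)): 0 ≤ 1, so result = 1
¬C: Gödel ¬ of 0.5 = 0 (operand ≠ 0)
¬A: Gödel ¬ of 0 = 1 (operand is 0)
(¬C ∧ ¬A) = min(0, 1) = 0
¬(¬C ∧ ¬A): Gödel ¬ of 0 = 1 (operand is 0)
(¬(¬C ∧ ¬A) ∨ A) = max(1, 0) = 1
((¬(¬C ∧ ¬A) ∨ A) ∧ C) = min(1, 0.5) = 0.5
¬((¬(¬C ∧ ¬A) ∨ A) ∧ C): Gödel ¬ of 0.5 = 0 (operand ≠ 0)
((¬B → ¬(¬A → ¬B)) ∨ ¬((¬(¬C ∧ ¬A) ∨ A) ∧ C)) = max(1, 0) = 1
(A ∧ ((¬B → ¬(¬A → ¬B)) ∨ ¬((¬(¬C ∧ ¬A) ∨ A) ∧ C))) = min(0, 1) = 0
¬(A ∧ ((¬B → ¬(¬A → ¬B)) ∨ ¬((¬(¬C ∧ ¬A) ∨ A) ∧ C))): Gödel ¬ of 0 = 1 (operand is 0)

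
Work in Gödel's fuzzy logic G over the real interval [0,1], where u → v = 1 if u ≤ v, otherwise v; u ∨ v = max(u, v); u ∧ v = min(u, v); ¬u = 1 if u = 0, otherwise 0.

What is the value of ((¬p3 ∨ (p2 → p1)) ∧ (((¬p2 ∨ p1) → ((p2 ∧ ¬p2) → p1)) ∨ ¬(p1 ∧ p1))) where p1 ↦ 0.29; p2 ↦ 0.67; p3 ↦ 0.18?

¬p3: Gödel ¬ of 0.18 = 0 (operand ≠ 0)
(p2 → p1): 0.67 > 0.29, so result = 0.29
(¬p3 ∨ (p2 → p1)) = max(0, 0.29) = 0.29
¬p2: Gödel ¬ of 0.67 = 0 (operand ≠ 0)
(¬p2 ∨ p1) = max(0, 0.29) = 0.29
¬p2: Gödel ¬ of 0.67 = 0 (operand ≠ 0)
(p2 ∧ ¬p2) = min(0.67, 0) = 0
((p2 ∧ ¬p2) → p1): 0 ≤ 0.29, so result = 1
((¬p2 ∨ p1) → ((p2 ∧ ¬p2) → p1)): 0.29 ≤ 1, so result = 1
(p1 ∧ p1) = min(0.29, 0.29) = 0.29
¬(p1 ∧ p1): Gödel ¬ of 0.29 = 0 (operand ≠ 0)
(((¬p2 ∨ p1) → ((p2 ∧ ¬p2) → p1)) ∨ ¬(p1 ∧ p1)) = max(1, 0) = 1
((¬p3 ∨ (p2 → p1)) ∧ (((¬p2 ∨ p1) → ((p2 ∧ ¬p2) → p1)) ∨ ¬(p1 ∧ p1))) = min(0.29, 1) = 0.29

0.29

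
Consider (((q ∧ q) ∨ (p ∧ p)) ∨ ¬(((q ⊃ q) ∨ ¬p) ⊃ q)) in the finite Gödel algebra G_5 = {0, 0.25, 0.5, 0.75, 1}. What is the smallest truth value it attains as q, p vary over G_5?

0.25

The minimum is attained at q = 0.25, p = 0:
  (q ∧ q) = min(0.25, 0.25) = 0.25
  (p ∧ p) = min(0, 0) = 0
  ((q ∧ q) ∨ (p ∧ p)) = max(0.25, 0) = 0.25
  (q ⊃ q): 0.25 ≤ 0.25, so result = 1
  ¬p: Gödel ¬ of 0 = 1 (operand is 0)
  ((q ⊃ q) ∨ ¬p) = max(1, 1) = 1
  (((q ⊃ q) ∨ ¬p) ⊃ q): 1 > 0.25, so result = 0.25
  ¬(((q ⊃ q) ∨ ¬p) ⊃ q): Gödel ¬ of 0.25 = 0 (operand ≠ 0)
  (((q ∧ q) ∨ (p ∧ p)) ∨ ¬(((q ⊃ q) ∨ ¬p) ⊃ q)) = max(0.25, 0) = 0.25
Checking all 25 assignments confirms none give a value below 0.25.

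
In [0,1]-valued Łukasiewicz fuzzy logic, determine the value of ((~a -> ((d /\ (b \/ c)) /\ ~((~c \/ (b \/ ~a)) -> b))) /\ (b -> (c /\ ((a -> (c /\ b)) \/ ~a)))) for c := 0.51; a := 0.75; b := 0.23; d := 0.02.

0.77

~a: Łukasiewicz ¬ gives 1 − 0.75 = 0.25
(b \/ c) = max(0.23, 0.51) = 0.51
(d /\ (b \/ c)) = min(0.02, 0.51) = 0.02
~c: Łukasiewicz ¬ gives 1 − 0.51 = 0.49
~a: Łukasiewicz ¬ gives 1 − 0.75 = 0.25
(b \/ ~a) = max(0.23, 0.25) = 0.25
(~c \/ (b \/ ~a)) = max(0.49, 0.25) = 0.49
((~c \/ (b \/ ~a)) -> b): min(1, 1 − 0.49 + 0.23) = 0.74
~((~c \/ (b \/ ~a)) -> b): Łukasiewicz ¬ gives 1 − 0.74 = 0.26
((d /\ (b \/ c)) /\ ~((~c \/ (b \/ ~a)) -> b)) = min(0.02, 0.26) = 0.02
(~a -> ((d /\ (b \/ c)) /\ ~((~c \/ (b \/ ~a)) -> b))): min(1, 1 − 0.25 + 0.02) = 0.77
(c /\ b) = min(0.51, 0.23) = 0.23
(a -> (c /\ b)): min(1, 1 − 0.75 + 0.23) = 0.48
~a: Łukasiewicz ¬ gives 1 − 0.75 = 0.25
((a -> (c /\ b)) \/ ~a) = max(0.48, 0.25) = 0.48
(c /\ ((a -> (c /\ b)) \/ ~a)) = min(0.51, 0.48) = 0.48
(b -> (c /\ ((a -> (c /\ b)) \/ ~a))): min(1, 1 − 0.23 + 0.48) = 1
((~a -> ((d /\ (b \/ c)) /\ ~((~c \/ (b \/ ~a)) -> b))) /\ (b -> (c /\ ((a -> (c /\ b)) \/ ~a)))) = min(0.77, 1) = 0.77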